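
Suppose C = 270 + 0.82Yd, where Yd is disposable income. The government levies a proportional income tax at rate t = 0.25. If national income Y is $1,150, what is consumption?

C = 977.25

Yd = (1 − 0.25)(1150) = 0.75(1150) = 862.5
C = 270 + 0.82(862.5) = 270 + 707.25 = 977.25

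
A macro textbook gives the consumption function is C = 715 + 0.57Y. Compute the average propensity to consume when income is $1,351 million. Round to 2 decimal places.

APC = 1.10

C = 715 + 0.57(1351) = 1485.07
APC = C/Y = 1485.07/1351 = 1.10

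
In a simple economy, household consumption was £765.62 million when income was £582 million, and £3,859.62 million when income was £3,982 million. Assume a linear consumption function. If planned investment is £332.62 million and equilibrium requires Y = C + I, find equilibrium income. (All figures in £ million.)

Y = 6318

MPC = (3859.62 − 765.62)/(3982 − 582) = 3094/3400 = 0.91
a = 765.62 − 0.91(582) = 236
Equilibrium: Y = 236 + 0.91Y + 332.62
0.09Y = 568.62, so Y = 568.62/0.09 = 6318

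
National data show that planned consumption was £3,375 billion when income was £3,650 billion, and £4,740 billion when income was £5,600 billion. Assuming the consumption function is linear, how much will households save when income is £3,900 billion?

MPC = (4740 − 3375)/(5600 − 3650) = 1365/1950 = 0.7
a = 3375 − 0.7(3650) = 3375 − 2555 = 820
C = 820 + 0.7(3900) = 3550
S = 3900 − 3550 = 350

S = 350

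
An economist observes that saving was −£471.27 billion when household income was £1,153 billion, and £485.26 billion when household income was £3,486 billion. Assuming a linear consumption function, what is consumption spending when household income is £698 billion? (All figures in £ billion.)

MPS = ΔS/ΔY = (485.26 − (-471.27))/(3486 − 1153) = 956.53/2333 = 0.41
MPC = 1 − MPS = 0.59
Autonomous saving = -471.27 − 0.41(1153) = -944, so a = 944
C = 944 + 0.59(698) = 944 + 411.82 = 1355.82

C = 1355.82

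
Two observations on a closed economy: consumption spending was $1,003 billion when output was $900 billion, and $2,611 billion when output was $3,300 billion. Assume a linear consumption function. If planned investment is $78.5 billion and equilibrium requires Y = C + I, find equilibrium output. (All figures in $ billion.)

Y = 1450

MPC = (2611 − 1003)/(3300 − 900) = 1608/2400 = 0.67
a = 1003 − 0.67(900) = 400
Equilibrium: Y = 400 + 0.67Y + 78.5
0.33Y = 478.5, so Y = 478.5/0.33 = 1450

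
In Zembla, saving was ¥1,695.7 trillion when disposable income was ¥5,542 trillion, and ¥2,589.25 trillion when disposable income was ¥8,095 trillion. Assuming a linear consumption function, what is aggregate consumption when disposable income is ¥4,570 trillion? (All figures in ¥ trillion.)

MPS = ΔS/ΔY = (2589.25 − 1695.7)/(8095 − 5542) = 893.55/2553 = 0.35
MPC = 1 − MPS = 0.65
Autonomous saving = 1695.7 − 0.35(5542) = -244, so a = 244
C = 244 + 0.65(4570) = 244 + 2970.5 = 3214.5

C = 3214.5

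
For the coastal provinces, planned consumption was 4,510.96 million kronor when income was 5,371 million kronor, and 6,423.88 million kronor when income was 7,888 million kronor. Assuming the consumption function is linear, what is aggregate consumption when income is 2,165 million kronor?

MPC = (6423.88 − 4510.96)/(7888 − 5371) = 1912.92/2517 = 0.76
a = 4510.96 − 0.76(5371) = 4510.96 − 4081.96 = 429
C = 429 + 0.76(2165) = 429 + 1645.4 = 2074.4

C = 2074.4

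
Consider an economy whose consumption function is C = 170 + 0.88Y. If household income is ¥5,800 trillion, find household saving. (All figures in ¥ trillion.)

S = 526

C = 170 + 0.88(5800) = 170 + 5104 = 5274
S = Y − C = 5800 − 5274 = 526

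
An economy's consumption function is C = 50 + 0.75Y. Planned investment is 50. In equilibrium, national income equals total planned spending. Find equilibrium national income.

Y = 400

Y = C + I = 50 + 0.75Y + 50
Y − 0.75Y = 100
0.25Y = 100, so Y = 100/0.25 = 400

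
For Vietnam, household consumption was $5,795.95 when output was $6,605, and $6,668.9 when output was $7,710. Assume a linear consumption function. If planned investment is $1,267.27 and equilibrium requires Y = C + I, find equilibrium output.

Y = 8787

MPC = (6668.9 − 5795.95)/(7710 − 6605) = 872.95/1105 = 0.79
a = 5795.95 − 0.79(6605) = 578
Equilibrium: Y = 578 + 0.79Y + 1267.27
0.21Y = 1845.27, so Y = 1845.27/0.21 = 8787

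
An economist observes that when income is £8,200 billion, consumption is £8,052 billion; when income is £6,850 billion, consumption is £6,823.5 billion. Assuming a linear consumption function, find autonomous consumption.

MPC = ΔC/ΔY = (8052 − 6823.5)/(8200 − 6850) = 1228.5/1350 = 0.91
a = C − MPC·Y = 6823.5 − 0.91(6850) = 6823.5 − 6233.5 = 590

a = 590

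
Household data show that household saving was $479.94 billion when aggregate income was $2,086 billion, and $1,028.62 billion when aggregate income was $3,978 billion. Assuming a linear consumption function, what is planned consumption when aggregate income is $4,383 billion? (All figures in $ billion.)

MPS = ΔS/ΔY = (1028.62 − 479.94)/(3978 − 2086) = 548.68/1892 = 0.29
MPC = 1 − MPS = 0.71
Autonomous saving = 479.94 − 0.29(2086) = -125, so a = 125
C = 125 + 0.71(4383) = 125 + 3111.93 = 3236.93

C = 3236.93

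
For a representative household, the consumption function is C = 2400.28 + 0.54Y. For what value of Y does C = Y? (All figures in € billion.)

At break-even, C = Y: 2400.28 + 0.54Y = Y
0.46Y = 2400.28, so Y = 2400.28/0.46 = 5218

Y = 5218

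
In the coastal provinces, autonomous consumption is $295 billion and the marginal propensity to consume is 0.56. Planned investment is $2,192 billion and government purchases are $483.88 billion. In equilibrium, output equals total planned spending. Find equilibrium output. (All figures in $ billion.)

Y = 6752

Y = C + I + G = 295 + 0.56Y + 2192 + 483.88
Y − 0.56Y = 2970.88
0.44Y = 2970.88, so Y = 2970.88/0.44 = 6752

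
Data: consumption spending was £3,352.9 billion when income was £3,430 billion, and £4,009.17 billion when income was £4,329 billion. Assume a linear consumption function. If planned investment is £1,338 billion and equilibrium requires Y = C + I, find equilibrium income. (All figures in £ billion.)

Y = 8100

MPC = (4009.17 − 3352.9)/(4329 − 3430) = 656.27/899 = 0.73
a = 3352.9 − 0.73(3430) = 849
Equilibrium: Y = 849 + 0.73Y + 1338
0.27Y = 2187, so Y = 2187/0.27 = 8100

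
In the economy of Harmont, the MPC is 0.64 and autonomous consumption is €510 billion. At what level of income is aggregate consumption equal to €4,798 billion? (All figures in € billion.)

510 + 0.64Y = 4798
0.64Y = 4288, so Y = 4288/0.64 = 6700

Y = 6700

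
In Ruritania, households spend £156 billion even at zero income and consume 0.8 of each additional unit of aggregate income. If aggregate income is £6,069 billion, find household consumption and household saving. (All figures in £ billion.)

C = 156 + 0.8(6069) = 156 + 4855.2 = 5011.2
S = Y − C = 6069 − 5011.2 = 1057.8

C = 5011.2; S = 1057.8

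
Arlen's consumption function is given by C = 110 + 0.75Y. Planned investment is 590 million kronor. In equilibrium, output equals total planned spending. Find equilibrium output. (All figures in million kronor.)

Y = 2800

Y = C + I = 110 + 0.75Y + 590
Y − 0.75Y = 700
0.25Y = 700, so Y = 700/0.25 = 2800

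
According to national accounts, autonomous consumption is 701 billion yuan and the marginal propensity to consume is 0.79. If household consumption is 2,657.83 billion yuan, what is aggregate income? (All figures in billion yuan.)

Y = 2477

701 + 0.79Y = 2657.83
0.79Y = 1956.83, so Y = 1956.83/0.79 = 2477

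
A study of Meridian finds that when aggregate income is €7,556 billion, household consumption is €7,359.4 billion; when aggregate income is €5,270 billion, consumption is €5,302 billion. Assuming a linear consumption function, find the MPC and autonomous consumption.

MPC = 0.9; a = 559

MPC = ΔC/ΔY = (7359.4 − 5302)/(7556 − 5270) = 2057.4/2286 = 0.9
a = C − MPC·Y = 5302 − 0.9(5270) = 5302 − 4743 = 559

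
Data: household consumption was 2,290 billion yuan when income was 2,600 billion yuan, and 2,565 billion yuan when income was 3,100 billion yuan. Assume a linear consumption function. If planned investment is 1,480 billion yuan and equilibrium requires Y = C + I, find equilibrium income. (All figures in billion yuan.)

MPC = (2565 − 2290)/(3100 − 2600) = 275/500 = 0.55
a = 2290 − 0.55(2600) = 860
Equilibrium: Y = 860 + 0.55Y + 1480
0.45Y = 2340, so Y = 2340/0.45 = 5200

Y = 5200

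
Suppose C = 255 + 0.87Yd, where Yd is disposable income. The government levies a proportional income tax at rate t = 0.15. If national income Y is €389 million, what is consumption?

Yd = (1 − 0.15)(389) = 0.85(389) = 330.65
C = 255 + 0.87(330.65) = 255 + 287.6655 = 542.6655

C = 542.6655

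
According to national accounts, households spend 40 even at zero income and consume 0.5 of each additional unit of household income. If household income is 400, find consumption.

C = 240

C = 40 + 0.5(400) = 40 + 200 = 240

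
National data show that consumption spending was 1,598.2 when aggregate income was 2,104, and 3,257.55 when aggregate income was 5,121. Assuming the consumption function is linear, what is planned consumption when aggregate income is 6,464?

MPC = (3257.55 − 1598.2)/(5121 − 2104) = 1659.35/3017 = 0.55
a = 1598.2 − 0.55(2104) = 1598.2 − 1157.2 = 441
C = 441 + 0.55(6464) = 441 + 3555.2 = 3996.2

C = 3996.2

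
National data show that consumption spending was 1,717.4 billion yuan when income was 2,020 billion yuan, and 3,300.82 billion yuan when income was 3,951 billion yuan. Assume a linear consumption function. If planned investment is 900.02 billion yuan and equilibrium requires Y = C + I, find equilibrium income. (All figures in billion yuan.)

Y = 5339

MPC = (3300.82 − 1717.4)/(3951 − 2020) = 1583.42/1931 = 0.82
a = 1717.4 − 0.82(2020) = 61
Equilibrium: Y = 61 + 0.82Y + 900.02
0.18Y = 961.02, so Y = 961.02/0.18 = 5339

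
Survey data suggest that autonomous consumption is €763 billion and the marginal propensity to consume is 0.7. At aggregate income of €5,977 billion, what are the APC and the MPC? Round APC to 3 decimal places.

MPC = 0.7 (the slope of the consumption function)
C = 763 + 0.7(5977) = 4946.9, so APC = 4946.9/5977 = 0.828

APC = 0.828; MPC = 0.7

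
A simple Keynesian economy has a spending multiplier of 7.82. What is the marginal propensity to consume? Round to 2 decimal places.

MPC = 0.87

k = 1/(1 − MPC), so 1 − MPC = 1/k = 1/7.82 = 0.1279
MPC = 1 − 0.1279 = 0.87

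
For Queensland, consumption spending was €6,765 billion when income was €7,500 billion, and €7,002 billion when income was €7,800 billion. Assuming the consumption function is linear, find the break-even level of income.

Y = 4000

MPC = (7002 − 6765)/(7800 − 7500) = 237/300 = 0.79
a = 6765 − 0.79(7500) = 6765 − 5925 = 840
Break-even: Y = a/(1−MPC) = 840/0.21 = 4000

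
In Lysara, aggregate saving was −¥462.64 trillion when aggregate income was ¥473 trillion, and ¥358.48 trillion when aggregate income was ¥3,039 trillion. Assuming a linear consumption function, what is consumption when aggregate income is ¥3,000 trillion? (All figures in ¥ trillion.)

C = 2654

MPS = ΔS/ΔY = (358.48 − (-462.64))/(3039 − 473) = 821.12/2566 = 0.32
MPC = 1 − MPS = 0.68
Autonomous saving = -462.64 − 0.32(473) = -614, so a = 614
C = 614 + 0.68(3000) = 614 + 2040 = 2654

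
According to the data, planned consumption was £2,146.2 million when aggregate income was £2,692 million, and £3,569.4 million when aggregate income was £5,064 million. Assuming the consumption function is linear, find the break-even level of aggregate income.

Y = 1327.5

MPC = (3569.4 − 2146.2)/(5064 − 2692) = 1423.2/2372 = 0.6
a = 2146.2 − 0.6(2692) = 2146.2 − 1615.2 = 531
Break-even: Y = a/(1−MPC) = 531/0.4 = 1327.5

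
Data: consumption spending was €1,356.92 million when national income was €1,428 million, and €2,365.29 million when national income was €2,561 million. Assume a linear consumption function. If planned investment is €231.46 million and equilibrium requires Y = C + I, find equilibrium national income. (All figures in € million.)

Y = 2886

MPC = (2365.29 − 1356.92)/(2561 − 1428) = 1008.37/1133 = 0.89
a = 1356.92 − 0.89(1428) = 86
Equilibrium: Y = 86 + 0.89Y + 231.46
0.11Y = 317.46, so Y = 317.46/0.11 = 2886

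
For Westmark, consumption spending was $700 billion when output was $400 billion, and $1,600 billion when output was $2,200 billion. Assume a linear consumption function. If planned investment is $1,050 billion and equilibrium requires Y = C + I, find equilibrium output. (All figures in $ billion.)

MPC = (1600 − 700)/(2200 − 400) = 900/1800 = 0.5
a = 700 − 0.5(400) = 500
Equilibrium: Y = 500 + 0.5Y + 1050
0.5Y = 1550, so Y = 1550/0.5 = 3100

Y = 3100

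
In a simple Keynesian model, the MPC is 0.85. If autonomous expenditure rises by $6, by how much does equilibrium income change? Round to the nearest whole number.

The multiplier is 1/(1 − MPC) = 1/0.15.
ΔY = 6/0.15 = 40.00 ≈ 40

ΔY ≈ 40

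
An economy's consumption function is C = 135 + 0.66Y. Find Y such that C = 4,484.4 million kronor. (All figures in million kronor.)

Y = 6590

135 + 0.66Y = 4484.4
0.66Y = 4349.4, so Y = 4349.4/0.66 = 6590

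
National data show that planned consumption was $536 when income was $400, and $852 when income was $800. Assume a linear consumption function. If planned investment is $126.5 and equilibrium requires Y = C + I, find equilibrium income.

Y = 1650

MPC = (852 − 536)/(800 − 400) = 316/400 = 0.79
a = 536 − 0.79(400) = 220
Equilibrium: Y = 220 + 0.79Y + 126.5
0.21Y = 346.5, so Y = 346.5/0.21 = 1650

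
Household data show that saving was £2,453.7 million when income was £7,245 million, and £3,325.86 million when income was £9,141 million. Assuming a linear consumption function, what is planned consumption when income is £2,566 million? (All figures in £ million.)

C = 2264.64

MPS = ΔS/ΔY = (3325.86 − 2453.7)/(9141 − 7245) = 872.16/1896 = 0.46
MPC = 1 − MPS = 0.54
Autonomous saving = 2453.7 − 0.46(7245) = -879, so a = 879
C = 879 + 0.54(2566) = 879 + 1385.64 = 2264.64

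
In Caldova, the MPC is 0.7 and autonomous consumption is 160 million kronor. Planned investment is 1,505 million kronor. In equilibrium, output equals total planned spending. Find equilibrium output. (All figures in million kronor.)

Y = C + I = 160 + 0.7Y + 1505
Y − 0.7Y = 1665
0.3Y = 1665, so Y = 1665/0.3 = 5550

Y = 5550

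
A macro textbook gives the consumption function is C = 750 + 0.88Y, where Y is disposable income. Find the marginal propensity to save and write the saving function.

MPS = 0.12; S = -750 + 0.12Y

MPS = 1 − MPC = 1 − 0.88 = 0.12
S = Y − C = -750 + 0.12Y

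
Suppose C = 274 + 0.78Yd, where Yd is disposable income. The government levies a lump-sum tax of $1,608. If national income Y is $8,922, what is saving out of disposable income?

S = 1335.08

Yd = Y − T = 8922 − 1608 = 7314
C = 274 + 0.78(7314) = 274 + 5704.92 = 5978.92
S = Yd − C = 7314 − 5978.92 = 1335.08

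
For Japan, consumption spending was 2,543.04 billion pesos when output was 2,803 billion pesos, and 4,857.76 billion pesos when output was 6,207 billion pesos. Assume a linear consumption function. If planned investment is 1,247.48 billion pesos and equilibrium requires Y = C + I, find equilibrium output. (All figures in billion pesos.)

MPC = (4857.76 − 2543.04)/(6207 − 2803) = 2314.72/3404 = 0.68
a = 2543.04 − 0.68(2803) = 637
Equilibrium: Y = 637 + 0.68Y + 1247.48
0.32Y = 1884.48, so Y = 1884.48/0.32 = 5889

Y = 5889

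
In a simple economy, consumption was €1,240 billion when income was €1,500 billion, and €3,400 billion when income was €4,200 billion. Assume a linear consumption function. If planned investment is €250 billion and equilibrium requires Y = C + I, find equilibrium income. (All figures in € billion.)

MPC = (3400 − 1240)/(4200 − 1500) = 2160/2700 = 0.8
a = 1240 − 0.8(1500) = 40
Equilibrium: Y = 40 + 0.8Y + 250
0.2Y = 290, so Y = 290/0.2 = 1450

Y = 1450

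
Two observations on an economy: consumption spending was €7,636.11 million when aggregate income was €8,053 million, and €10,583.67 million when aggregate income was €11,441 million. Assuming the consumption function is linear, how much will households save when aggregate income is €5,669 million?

S = 106.97

MPC = (10583.67 − 7636.11)/(11441 − 8053) = 2947.56/3388 = 0.87
a = 7636.11 − 0.87(8053) = 7636.11 − 7006.11 = 630
C = 630 + 0.87(5669) = 5562.03
S = 5669 − 5562.03 = 106.97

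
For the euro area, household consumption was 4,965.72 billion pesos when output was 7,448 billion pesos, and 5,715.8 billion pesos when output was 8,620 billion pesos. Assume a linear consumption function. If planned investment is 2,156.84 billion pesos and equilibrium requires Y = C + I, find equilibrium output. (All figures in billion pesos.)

Y = 6544

MPC = (5715.8 − 4965.72)/(8620 − 7448) = 750.08/1172 = 0.64
a = 4965.72 − 0.64(7448) = 199
Equilibrium: Y = 199 + 0.64Y + 2156.84
0.36Y = 2355.84, so Y = 2355.84/0.36 = 6544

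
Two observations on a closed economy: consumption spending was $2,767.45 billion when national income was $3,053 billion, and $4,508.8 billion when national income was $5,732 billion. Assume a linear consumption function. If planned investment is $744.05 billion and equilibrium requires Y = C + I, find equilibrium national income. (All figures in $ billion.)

Y = 4363

MPC = (4508.8 − 2767.45)/(5732 − 3053) = 1741.35/2679 = 0.65
a = 2767.45 − 0.65(3053) = 783
Equilibrium: Y = 783 + 0.65Y + 744.05
0.35Y = 1527.05, so Y = 1527.05/0.35 = 4363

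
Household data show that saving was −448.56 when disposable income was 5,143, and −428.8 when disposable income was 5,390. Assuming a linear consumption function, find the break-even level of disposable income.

MPS = ΔS/ΔY = (-428.8 − (-448.56))/(5390 − 5143) = 19.76/247 = 0.08
MPC = 1 − MPS = 0.92
From S(5143) = -448.56: −a + 0.08(5143) = -448.56, so a = 411.44 − (-448.56) = 860
Break-even (S = 0): Y = a/MPS = 860/0.08 = 10750

Y = 10750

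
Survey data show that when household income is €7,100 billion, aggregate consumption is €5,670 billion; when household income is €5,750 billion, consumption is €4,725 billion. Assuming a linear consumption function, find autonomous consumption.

a = 700

MPC = ΔC/ΔY = (5670 − 4725)/(7100 − 5750) = 945/1350 = 0.7
a = C − MPC·Y = 4725 − 0.7(5750) = 4725 − 4025 = 700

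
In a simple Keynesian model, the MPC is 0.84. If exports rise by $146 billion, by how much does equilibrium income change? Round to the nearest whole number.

ΔY ≈ 913

The multiplier is 1/(1 − MPC) = 1/0.16.
ΔY = 146/0.16 = 912.50 ≈ 913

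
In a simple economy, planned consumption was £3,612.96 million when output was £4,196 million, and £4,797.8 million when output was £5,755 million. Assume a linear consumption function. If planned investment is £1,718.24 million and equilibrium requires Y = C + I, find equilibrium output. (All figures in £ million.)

Y = 8926

MPC = (4797.8 − 3612.96)/(5755 − 4196) = 1184.84/1559 = 0.76
a = 3612.96 − 0.76(4196) = 424
Equilibrium: Y = 424 + 0.76Y + 1718.24
0.24Y = 2142.24, so Y = 2142.24/0.24 = 8926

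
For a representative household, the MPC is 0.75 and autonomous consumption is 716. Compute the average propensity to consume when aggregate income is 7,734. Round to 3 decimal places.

C = 716 + 0.75(7734) = 6516.5
APC = C/Y = 6516.5/7734 = 0.843

APC = 0.843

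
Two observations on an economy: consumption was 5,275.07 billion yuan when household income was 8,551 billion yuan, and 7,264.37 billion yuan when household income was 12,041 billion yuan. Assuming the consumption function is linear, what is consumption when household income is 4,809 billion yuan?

C = 3142.13

MPC = (7264.37 − 5275.07)/(12041 − 8551) = 1989.3/3490 = 0.57
a = 5275.07 − 0.57(8551) = 5275.07 − 4874.07 = 401
C = 401 + 0.57(4809) = 401 + 2741.13 = 3142.13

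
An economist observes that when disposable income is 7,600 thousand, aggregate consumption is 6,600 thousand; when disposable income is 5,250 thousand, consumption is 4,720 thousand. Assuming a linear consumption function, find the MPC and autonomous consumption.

MPC = 0.8; a = 520

MPC = ΔC/ΔY = (6600 − 4720)/(7600 − 5250) = 1880/2350 = 0.8
a = C − MPC·Y = 4720 − 0.8(5250) = 4720 − 4200 = 520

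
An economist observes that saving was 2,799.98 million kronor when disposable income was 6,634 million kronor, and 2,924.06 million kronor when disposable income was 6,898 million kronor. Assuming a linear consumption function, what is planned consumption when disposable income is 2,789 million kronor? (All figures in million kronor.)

C = 1796.17

MPS = ΔS/ΔY = (2924.06 − 2799.98)/(6898 − 6634) = 124.08/264 = 0.47
MPC = 1 − MPS = 0.53
Autonomous saving = 2799.98 − 0.47(6634) = -318, so a = 318
C = 318 + 0.53(2789) = 318 + 1478.17 = 1796.17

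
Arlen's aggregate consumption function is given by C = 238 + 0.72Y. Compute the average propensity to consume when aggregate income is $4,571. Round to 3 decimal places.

C = 238 + 0.72(4571) = 3529.12
APC = C/Y = 3529.12/4571 = 0.772

APC = 0.772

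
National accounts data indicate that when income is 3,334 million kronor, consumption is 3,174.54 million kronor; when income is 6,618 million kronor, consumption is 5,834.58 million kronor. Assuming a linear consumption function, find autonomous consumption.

MPC = ΔC/ΔY = (5834.58 − 3174.54)/(6618 − 3334) = 2660.04/3284 = 0.81
a = C − MPC·Y = 3174.54 − 0.81(3334) = 3174.54 − 2700.54 = 474

a = 474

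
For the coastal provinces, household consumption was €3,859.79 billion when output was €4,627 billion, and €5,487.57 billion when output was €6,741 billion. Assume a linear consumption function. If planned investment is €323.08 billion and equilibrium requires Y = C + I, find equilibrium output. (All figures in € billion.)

MPC = (5487.57 − 3859.79)/(6741 − 4627) = 1627.78/2114 = 0.77
a = 3859.79 − 0.77(4627) = 297
Equilibrium: Y = 297 + 0.77Y + 323.08
0.23Y = 620.08, so Y = 620.08/0.23 = 2696

Y = 2696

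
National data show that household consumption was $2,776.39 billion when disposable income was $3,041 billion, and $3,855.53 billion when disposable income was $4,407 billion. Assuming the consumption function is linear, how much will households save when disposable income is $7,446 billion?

MPC = (3855.53 − 2776.39)/(4407 − 3041) = 1079.14/1366 = 0.79
a = 2776.39 − 0.79(3041) = 2776.39 − 2402.39 = 374
C = 374 + 0.79(7446) = 6256.34
S = 7446 − 6256.34 = 1189.66

S = 1189.66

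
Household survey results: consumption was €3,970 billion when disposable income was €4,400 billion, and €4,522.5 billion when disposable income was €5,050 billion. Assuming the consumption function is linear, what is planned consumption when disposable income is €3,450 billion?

MPC = (4522.5 − 3970)/(5050 − 4400) = 552.5/650 = 0.85
a = 3970 − 0.85(4400) = 3970 − 3740 = 230
C = 230 + 0.85(3450) = 230 + 2932.5 = 3162.5

C = 3162.5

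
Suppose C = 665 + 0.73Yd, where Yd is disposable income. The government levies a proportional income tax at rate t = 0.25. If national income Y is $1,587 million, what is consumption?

Yd = (1 − 0.25)(1587) = 0.75(1587) = 1190.25
C = 665 + 0.73(1190.25) = 665 + 868.8825 = 1533.8825

C = 1533.8825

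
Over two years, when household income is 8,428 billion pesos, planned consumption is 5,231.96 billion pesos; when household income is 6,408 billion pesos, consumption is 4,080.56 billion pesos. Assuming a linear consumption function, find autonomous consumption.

MPC = ΔC/ΔY = (5231.96 − 4080.56)/(8428 − 6408) = 1151.4/2020 = 0.57
a = C − MPC·Y = 4080.56 − 0.57(6408) = 4080.56 − 3652.56 = 428

a = 428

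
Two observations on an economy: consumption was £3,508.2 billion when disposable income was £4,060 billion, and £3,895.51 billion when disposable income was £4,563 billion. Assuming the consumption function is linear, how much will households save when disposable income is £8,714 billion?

MPC = (3895.51 − 3508.2)/(4563 − 4060) = 387.31/503 = 0.77
a = 3508.2 − 0.77(4060) = 3508.2 − 3126.2 = 382
C = 382 + 0.77(8714) = 7091.78
S = 8714 − 7091.78 = 1622.22

S = 1622.22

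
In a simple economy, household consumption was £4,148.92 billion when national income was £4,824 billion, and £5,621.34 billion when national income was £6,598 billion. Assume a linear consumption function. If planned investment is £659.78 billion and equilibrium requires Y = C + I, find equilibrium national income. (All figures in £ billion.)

MPC = (5621.34 − 4148.92)/(6598 − 4824) = 1472.42/1774 = 0.83
a = 4148.92 − 0.83(4824) = 145
Equilibrium: Y = 145 + 0.83Y + 659.78
0.17Y = 804.78, so Y = 804.78/0.17 = 4734

Y = 4734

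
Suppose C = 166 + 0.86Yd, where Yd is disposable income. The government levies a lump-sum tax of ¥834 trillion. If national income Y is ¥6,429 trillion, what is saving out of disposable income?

S = 617.3

Yd = Y − T = 6429 − 834 = 5595
C = 166 + 0.86(5595) = 166 + 4811.7 = 4977.7
S = Yd − C = 5595 − 4977.7 = 617.3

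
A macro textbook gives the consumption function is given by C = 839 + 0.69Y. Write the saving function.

S = -839 + 0.31Y

S = Y − C = Y − (839 + 0.69Y) = -839 + (1 − 0.69)Y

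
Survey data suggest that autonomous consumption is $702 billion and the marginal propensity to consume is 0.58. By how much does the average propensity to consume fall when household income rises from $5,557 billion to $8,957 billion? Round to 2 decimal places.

ΔAPC = 0.05

At Y = 5557: C = 702 + 0.58(5557) = 3925.06, APC = 3925.06/5557 = 0.706
At Y = 8957: C = 5897.06, APC = 5897.06/8957 = 0.658
Fall in APC = 0.706 − 0.658 = 0.048 ≈ 0.05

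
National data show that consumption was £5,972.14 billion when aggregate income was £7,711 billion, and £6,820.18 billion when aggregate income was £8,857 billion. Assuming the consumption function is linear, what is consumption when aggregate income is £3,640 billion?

MPC = (6820.18 − 5972.14)/(8857 − 7711) = 848.04/1146 = 0.74
a = 5972.14 − 0.74(7711) = 5972.14 − 5706.14 = 266
C = 266 + 0.74(3640) = 266 + 2693.6 = 2959.6

C = 2959.6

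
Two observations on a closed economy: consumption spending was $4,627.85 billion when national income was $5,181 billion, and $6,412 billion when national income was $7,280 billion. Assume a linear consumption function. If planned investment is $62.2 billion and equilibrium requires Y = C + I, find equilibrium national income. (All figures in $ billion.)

Y = 1908

MPC = (6412 − 4627.85)/(7280 − 5181) = 1784.15/2099 = 0.85
a = 4627.85 − 0.85(5181) = 224
Equilibrium: Y = 224 + 0.85Y + 62.2
0.15Y = 286.2, so Y = 286.2/0.15 = 1908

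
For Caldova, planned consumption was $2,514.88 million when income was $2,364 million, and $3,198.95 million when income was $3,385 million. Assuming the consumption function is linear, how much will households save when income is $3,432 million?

S = 201.56

MPC = (3198.95 − 2514.88)/(3385 − 2364) = 684.07/1021 = 0.67
a = 2514.88 − 0.67(2364) = 2514.88 − 1583.88 = 931
C = 931 + 0.67(3432) = 3230.44
S = 3432 − 3230.44 = 201.56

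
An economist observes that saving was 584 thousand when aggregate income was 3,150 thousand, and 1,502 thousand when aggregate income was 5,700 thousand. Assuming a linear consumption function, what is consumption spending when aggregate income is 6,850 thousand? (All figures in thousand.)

MPS = ΔS/ΔY = (1502 − 584)/(5700 − 3150) = 918/2550 = 0.36
MPC = 1 − MPS = 0.64
Autonomous saving = 584 − 0.36(3150) = -550, so a = 550
C = 550 + 0.64(6850) = 550 + 4384 = 4934

C = 4934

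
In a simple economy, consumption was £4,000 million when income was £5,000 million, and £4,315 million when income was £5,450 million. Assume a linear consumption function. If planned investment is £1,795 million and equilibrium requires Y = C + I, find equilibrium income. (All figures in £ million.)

MPC = (4315 − 4000)/(5450 − 5000) = 315/450 = 0.7
a = 4000 − 0.7(5000) = 500
Equilibrium: Y = 500 + 0.7Y + 1795
0.3Y = 2295, so Y = 2295/0.3 = 7650

Y = 7650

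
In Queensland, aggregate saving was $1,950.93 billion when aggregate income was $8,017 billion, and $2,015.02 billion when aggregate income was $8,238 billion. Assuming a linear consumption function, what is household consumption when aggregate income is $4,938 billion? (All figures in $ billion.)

MPS = ΔS/ΔY = (2015.02 − 1950.93)/(8238 − 8017) = 64.09/221 = 0.29
MPC = 1 − MPS = 0.71
Autonomous saving = 1950.93 − 0.29(8017) = -374, so a = 374
C = 374 + 0.71(4938) = 374 + 3505.98 = 3879.98

C = 3879.98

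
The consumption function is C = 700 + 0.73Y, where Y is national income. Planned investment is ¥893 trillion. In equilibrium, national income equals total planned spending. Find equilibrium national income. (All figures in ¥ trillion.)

Y = 5900

Y = C + I = 700 + 0.73Y + 893
Y − 0.73Y = 1593
0.27Y = 1593, so Y = 1593/0.27 = 5900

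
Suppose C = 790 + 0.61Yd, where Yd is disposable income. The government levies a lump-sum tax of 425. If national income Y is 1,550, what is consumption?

Yd = Y − T = 1550 − 425 = 1125
C = 790 + 0.61(1125) = 790 + 686.25 = 1476.25

C = 1476.25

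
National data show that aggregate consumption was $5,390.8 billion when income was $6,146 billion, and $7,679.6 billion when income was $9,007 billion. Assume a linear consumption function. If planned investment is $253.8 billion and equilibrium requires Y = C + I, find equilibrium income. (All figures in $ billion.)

Y = 3639

MPC = (7679.6 − 5390.8)/(9007 − 6146) = 2288.8/2861 = 0.8
a = 5390.8 − 0.8(6146) = 474
Equilibrium: Y = 474 + 0.8Y + 253.8
0.2Y = 727.8, so Y = 727.8/0.2 = 3639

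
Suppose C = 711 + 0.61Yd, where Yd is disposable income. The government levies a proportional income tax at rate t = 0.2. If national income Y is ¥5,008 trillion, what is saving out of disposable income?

S = 851.496

Yd = (1 − 0.2)(5008) = 0.8(5008) = 4006.4
C = 711 + 0.61(4006.4) = 711 + 2443.904 = 3154.904
S = Yd − C = 4006.4 − 3154.904 = 851.496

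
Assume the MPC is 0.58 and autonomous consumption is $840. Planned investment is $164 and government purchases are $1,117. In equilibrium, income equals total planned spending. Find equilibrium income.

Y = C + I + G = 840 + 0.58Y + 164 + 1117
Y − 0.58Y = 2121
0.42Y = 2121, so Y = 2121/0.42 = 5050

Y = 5050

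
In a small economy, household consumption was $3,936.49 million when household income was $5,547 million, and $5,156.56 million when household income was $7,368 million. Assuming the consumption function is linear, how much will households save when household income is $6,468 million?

MPC = (5156.56 − 3936.49)/(7368 − 5547) = 1220.07/1821 = 0.67
a = 3936.49 − 0.67(5547) = 3936.49 − 3716.49 = 220
C = 220 + 0.67(6468) = 4553.56
S = 6468 − 4553.56 = 1914.44

S = 1914.44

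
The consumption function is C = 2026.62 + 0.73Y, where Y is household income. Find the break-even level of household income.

At break-even, C = Y: 2026.62 + 0.73Y = Y
0.27Y = 2026.62, so Y = 2026.62/0.27 = 7506

Y = 7506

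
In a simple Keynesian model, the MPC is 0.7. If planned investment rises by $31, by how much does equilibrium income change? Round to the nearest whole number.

ΔY ≈ 103

The multiplier is 1/(1 − MPC) = 1/0.3.
ΔY = 31/0.3 = 103.33 ≈ 103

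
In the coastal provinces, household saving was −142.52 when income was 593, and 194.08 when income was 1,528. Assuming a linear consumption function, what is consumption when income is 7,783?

MPS = ΔS/ΔY = (194.08 − (-142.52))/(1528 − 593) = 336.6/935 = 0.36
MPC = 1 − MPS = 0.64
Autonomous saving = -142.52 − 0.36(593) = -356, so a = 356
C = 356 + 0.64(7783) = 356 + 4981.12 = 5337.12

C = 5337.12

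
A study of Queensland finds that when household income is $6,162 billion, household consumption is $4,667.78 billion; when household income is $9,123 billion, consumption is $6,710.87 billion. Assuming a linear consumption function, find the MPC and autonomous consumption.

MPC = 0.69; a = 416

MPC = ΔC/ΔY = (6710.87 − 4667.78)/(9123 − 6162) = 2043.09/2961 = 0.69
a = C − MPC·Y = 4667.78 − 0.69(6162) = 4667.78 − 4251.78 = 416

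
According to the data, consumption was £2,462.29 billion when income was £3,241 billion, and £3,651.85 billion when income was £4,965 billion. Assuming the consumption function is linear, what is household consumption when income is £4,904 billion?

MPC = (3651.85 − 2462.29)/(4965 − 3241) = 1189.56/1724 = 0.69
a = 2462.29 − 0.69(3241) = 2462.29 − 2236.29 = 226
C = 226 + 0.69(4904) = 226 + 3383.76 = 3609.76

C = 3609.76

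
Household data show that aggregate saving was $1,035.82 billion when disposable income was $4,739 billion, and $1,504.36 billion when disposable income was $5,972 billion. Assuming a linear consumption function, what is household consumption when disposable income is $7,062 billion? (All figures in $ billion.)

C = 5143.44

MPS = ΔS/ΔY = (1504.36 − 1035.82)/(5972 − 4739) = 468.54/1233 = 0.38
MPC = 1 − MPS = 0.62
Autonomous saving = 1035.82 − 0.38(4739) = -765, so a = 765
C = 765 + 0.62(7062) = 765 + 4378.44 = 5143.44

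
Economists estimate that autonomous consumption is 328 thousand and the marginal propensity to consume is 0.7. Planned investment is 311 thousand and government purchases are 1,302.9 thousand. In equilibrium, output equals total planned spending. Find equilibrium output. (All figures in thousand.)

Y = 6473

Y = C + I + G = 328 + 0.7Y + 311 + 1302.9
Y − 0.7Y = 1941.9
0.3Y = 1941.9, so Y = 1941.9/0.3 = 6473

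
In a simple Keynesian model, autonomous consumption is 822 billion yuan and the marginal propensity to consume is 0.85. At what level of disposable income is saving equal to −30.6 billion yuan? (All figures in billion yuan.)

S = Y − C = -822 + 0.15Y
-822 + 0.15Y = -30.6, so 0.15Y = 791.4 and Y = 5276

Y = 5276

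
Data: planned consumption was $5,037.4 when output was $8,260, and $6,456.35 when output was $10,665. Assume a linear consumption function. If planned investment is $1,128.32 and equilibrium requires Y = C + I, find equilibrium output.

Y = 3152

MPC = (6456.35 − 5037.4)/(10665 − 8260) = 1418.95/2405 = 0.59
a = 5037.4 − 0.59(8260) = 164
Equilibrium: Y = 164 + 0.59Y + 1128.32
0.41Y = 1292.32, so Y = 1292.32/0.41 = 3152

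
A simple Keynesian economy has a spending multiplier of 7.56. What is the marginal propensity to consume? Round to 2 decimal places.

k = 1/(1 − MPC), so 1 − MPC = 1/k = 1/7.56 = 0.1323
MPC = 1 − 0.1323 = 0.87

MPC = 0.87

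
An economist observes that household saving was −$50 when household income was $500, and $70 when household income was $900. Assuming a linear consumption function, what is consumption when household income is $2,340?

C = 1838

MPS = ΔS/ΔY = (70 − (-50))/(900 − 500) = 120/400 = 0.3
MPC = 1 − MPS = 0.7
Autonomous saving = -50 − 0.3(500) = -200, so a = 200
C = 200 + 0.7(2340) = 200 + 1638 = 1838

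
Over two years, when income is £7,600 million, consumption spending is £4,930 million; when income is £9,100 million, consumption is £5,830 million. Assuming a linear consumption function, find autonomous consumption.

a = 370

MPC = ΔC/ΔY = (5830 − 4930)/(9100 − 7600) = 900/1500 = 0.6
a = C − MPC·Y = 4930 − 0.6(7600) = 4930 − 4560 = 370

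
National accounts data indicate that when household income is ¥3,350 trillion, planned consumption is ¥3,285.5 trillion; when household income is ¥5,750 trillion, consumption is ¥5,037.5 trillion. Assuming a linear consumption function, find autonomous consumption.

a = 840

MPC = ΔC/ΔY = (5037.5 − 3285.5)/(5750 − 3350) = 1752/2400 = 0.73
a = C − MPC·Y = 3285.5 − 0.73(3350) = 3285.5 − 2445.5 = 840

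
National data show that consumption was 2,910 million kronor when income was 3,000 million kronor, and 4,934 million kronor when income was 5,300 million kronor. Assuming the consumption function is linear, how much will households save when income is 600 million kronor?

MPC = (4934 − 2910)/(5300 − 3000) = 2024/2300 = 0.88
a = 2910 − 0.88(3000) = 2910 − 2640 = 270
C = 270 + 0.88(600) = 798
S = 600 − 798 = -198

S = -198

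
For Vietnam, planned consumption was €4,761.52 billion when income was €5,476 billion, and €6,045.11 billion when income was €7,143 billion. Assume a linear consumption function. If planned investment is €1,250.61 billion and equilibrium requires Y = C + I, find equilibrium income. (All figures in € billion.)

Y = 7807

MPC = (6045.11 − 4761.52)/(7143 − 5476) = 1283.59/1667 = 0.77
a = 4761.52 − 0.77(5476) = 545
Equilibrium: Y = 545 + 0.77Y + 1250.61
0.23Y = 1795.61, so Y = 1795.61/0.23 = 7807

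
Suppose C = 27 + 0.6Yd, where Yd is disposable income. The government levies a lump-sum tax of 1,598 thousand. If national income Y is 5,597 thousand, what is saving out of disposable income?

Yd = Y − T = 5597 − 1598 = 3999
C = 27 + 0.6(3999) = 27 + 2399.4 = 2426.4
S = Yd − C = 3999 − 2426.4 = 1572.6

S = 1572.6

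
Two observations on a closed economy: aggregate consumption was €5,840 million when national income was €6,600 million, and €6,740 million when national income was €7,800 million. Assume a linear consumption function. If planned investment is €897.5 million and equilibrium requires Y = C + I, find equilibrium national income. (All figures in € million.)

MPC = (6740 − 5840)/(7800 − 6600) = 900/1200 = 0.75
a = 5840 − 0.75(6600) = 890
Equilibrium: Y = 890 + 0.75Y + 897.5
0.25Y = 1787.5, so Y = 1787.5/0.25 = 7150

Y = 7150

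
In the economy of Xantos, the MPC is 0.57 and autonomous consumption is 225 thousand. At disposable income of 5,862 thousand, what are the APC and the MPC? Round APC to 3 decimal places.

APC = 0.608; MPC = 0.57

MPC = 0.57 (the slope of the consumption function)
C = 225 + 0.57(5862) = 3566.34, so APC = 3566.34/5862 = 0.608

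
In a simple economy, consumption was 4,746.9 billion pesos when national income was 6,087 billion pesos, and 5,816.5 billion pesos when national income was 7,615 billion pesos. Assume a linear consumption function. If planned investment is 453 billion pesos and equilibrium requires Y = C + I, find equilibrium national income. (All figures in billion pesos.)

MPC = (5816.5 − 4746.9)/(7615 − 6087) = 1069.6/1528 = 0.7
a = 4746.9 − 0.7(6087) = 486
Equilibrium: Y = 486 + 0.7Y + 453
0.3Y = 939, so Y = 939/0.3 = 3130

Y = 3130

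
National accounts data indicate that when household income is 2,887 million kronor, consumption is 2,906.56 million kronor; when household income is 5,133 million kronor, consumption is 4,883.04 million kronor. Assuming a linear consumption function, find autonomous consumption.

MPC = ΔC/ΔY = (4883.04 − 2906.56)/(5133 − 2887) = 1976.48/2246 = 0.88
a = C − MPC·Y = 2906.56 − 0.88(2887) = 2906.56 − 2540.56 = 366

a = 366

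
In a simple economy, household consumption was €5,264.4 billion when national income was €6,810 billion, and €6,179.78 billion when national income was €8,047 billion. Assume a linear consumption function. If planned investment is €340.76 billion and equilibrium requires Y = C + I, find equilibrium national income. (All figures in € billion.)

MPC = (6179.78 − 5264.4)/(8047 − 6810) = 915.38/1237 = 0.74
a = 5264.4 − 0.74(6810) = 225
Equilibrium: Y = 225 + 0.74Y + 340.76
0.26Y = 565.76, so Y = 565.76/0.26 = 2176

Y = 2176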